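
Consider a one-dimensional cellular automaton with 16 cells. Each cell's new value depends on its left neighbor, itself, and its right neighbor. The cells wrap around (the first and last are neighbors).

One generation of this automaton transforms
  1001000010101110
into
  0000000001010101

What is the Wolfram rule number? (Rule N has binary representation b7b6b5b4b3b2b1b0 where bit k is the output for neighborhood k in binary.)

160

position 13: 111 → 1  (bit 7 = 1)
position 14: 110 → 0  (bit 6 = 0)
position 9: 101 → 1  (bit 5 = 1)
position 1: 100 → 0  (bit 4 = 0)
position 12: 011 → 0  (bit 3 = 0)
position 0: 010 → 0  (bit 2 = 0)
position 2: 001 → 0  (bit 1 = 0)
position 5: 000 → 0  (bit 0 = 0)
bits b7..b0 = 10100000 = 160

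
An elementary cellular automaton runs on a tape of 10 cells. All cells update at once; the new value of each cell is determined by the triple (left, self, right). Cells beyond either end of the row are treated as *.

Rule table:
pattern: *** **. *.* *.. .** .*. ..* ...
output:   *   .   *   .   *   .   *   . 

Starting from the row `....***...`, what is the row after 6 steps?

*...******

...***...*
..***...**
.***...***
***...****
**...*****
*...******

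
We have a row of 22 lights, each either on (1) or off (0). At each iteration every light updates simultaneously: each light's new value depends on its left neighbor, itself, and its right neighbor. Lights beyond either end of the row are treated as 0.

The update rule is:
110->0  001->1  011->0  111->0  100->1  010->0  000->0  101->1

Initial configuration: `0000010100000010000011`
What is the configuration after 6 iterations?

0101010101001010101010

0000101010000101000100
0001010101001010101010
0010101010110101010101
0101010101001010101010
1010101010110101010101
0101010101001010101010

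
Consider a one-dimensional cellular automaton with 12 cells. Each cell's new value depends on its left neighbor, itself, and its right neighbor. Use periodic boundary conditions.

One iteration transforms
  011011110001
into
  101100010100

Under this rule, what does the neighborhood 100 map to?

At position 8 the neighborhood is 100; the next row has 0 there.

0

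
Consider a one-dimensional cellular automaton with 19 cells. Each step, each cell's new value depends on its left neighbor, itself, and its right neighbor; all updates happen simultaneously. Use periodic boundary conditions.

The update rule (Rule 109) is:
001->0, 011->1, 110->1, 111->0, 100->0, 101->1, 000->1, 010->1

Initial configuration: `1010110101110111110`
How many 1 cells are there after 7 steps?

step 1: 1111111111011100011
step 2: 0000000001110101010
step 3: 1111111101011111110
step 4: 1000000111110000011
step 5: 1011110100010111010
step 6: 1110011101011101111
step 7: 0010010111110111000
count of 1: 10

10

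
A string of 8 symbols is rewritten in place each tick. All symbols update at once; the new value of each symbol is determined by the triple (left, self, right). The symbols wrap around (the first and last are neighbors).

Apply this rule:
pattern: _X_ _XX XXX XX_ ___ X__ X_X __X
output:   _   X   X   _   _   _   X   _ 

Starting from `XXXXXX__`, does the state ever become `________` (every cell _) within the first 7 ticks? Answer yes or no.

yes

XXXXX___
XXXX____
XXX_____
XX______
X_______
________
all cells are _ at tick 6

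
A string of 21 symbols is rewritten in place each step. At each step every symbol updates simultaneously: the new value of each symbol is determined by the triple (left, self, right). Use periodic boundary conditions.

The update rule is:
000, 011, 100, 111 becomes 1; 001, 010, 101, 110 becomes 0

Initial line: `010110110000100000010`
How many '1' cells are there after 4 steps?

9

000100101110011111001
110010001101011110100
101001101000011100010
000101000111011011000
count of 1: 9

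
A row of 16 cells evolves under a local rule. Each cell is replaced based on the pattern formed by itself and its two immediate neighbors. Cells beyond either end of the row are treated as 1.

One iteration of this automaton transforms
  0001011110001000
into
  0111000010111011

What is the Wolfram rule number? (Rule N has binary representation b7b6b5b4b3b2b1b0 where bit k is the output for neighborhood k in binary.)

71

position 6: 111 → 0  (bit 7 = 0)
position 8: 110 → 1  (bit 6 = 1)
position 4: 101 → 0  (bit 5 = 0)
position 0: 100 → 0  (bit 4 = 0)
position 5: 011 → 0  (bit 3 = 0)
position 3: 010 → 1  (bit 2 = 1)
position 2: 001 → 1  (bit 1 = 1)
position 1: 000 → 1  (bit 0 = 1)
bits b7..b0 = 01000111 = 71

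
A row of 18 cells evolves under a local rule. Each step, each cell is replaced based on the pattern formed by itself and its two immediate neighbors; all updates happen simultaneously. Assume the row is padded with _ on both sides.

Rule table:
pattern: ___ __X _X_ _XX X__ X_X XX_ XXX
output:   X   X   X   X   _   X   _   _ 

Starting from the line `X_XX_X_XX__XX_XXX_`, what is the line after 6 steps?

XXX_XXXX__XX_XX___
X__XX____XX_XX__XX
X_XX__XXXX_XX__XX_
XXX__XX___XX__XX__
X___XX__XXX__XX__X
X_XXX__XX___XX__XX

X_XXX__XX___XX__XX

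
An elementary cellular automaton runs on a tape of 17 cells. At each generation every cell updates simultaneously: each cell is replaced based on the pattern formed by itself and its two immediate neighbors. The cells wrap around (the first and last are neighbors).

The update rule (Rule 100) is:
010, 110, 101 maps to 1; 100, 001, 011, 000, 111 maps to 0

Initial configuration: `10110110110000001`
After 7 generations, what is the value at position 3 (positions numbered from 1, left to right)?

generation 1: 11011011010000000
generation 2: 01101101110000000
generation 3: 00110110010000000
generation 4: 00011010010000000
generation 5: 00001110010000000
generation 6: 00000010010000000
generation 7: 00000010010000000
position 3 holds 0

0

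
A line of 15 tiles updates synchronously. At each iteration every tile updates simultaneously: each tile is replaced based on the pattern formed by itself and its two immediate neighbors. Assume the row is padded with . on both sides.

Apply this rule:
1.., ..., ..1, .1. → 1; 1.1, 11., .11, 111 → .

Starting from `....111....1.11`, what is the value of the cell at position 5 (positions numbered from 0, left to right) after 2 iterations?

iteration 1: 1111...11111...
iteration 2: ....111.....111
position 5 holds 1

1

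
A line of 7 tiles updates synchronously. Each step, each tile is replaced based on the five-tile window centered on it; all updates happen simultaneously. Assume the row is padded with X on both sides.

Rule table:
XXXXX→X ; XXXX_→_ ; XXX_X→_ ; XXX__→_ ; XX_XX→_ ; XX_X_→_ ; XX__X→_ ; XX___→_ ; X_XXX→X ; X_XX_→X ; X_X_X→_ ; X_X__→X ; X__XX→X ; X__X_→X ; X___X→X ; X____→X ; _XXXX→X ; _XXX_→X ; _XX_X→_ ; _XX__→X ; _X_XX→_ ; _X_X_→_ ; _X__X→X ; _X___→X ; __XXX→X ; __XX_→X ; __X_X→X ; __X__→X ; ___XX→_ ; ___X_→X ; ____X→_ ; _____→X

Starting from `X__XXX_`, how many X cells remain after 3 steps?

__XXX__
_XXX__X
_XX__XX
count of X: 4

4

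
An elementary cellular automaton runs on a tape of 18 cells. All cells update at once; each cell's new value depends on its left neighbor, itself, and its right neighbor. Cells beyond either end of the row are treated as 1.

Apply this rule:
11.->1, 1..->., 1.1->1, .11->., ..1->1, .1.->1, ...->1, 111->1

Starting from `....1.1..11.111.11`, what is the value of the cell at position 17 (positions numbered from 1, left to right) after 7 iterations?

iteration 1: .111111.1.11.111.1
iteration 2: 1.11111111.11.111.
iteration 3: 11.11111111.11.111
iteration 4: 111.11111111.11.11
iteration 5: 1111.11111111.11.1
iteration 6: 11111.11111111.11.
iteration 7: 111111.11111111.11
position 17 holds 1

1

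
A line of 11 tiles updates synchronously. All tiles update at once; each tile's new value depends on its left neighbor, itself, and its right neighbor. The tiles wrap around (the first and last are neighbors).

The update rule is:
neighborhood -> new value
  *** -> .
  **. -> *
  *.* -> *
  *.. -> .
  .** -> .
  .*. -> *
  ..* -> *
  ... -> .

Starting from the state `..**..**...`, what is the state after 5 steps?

.....*.**.*

.*.*.*.*...
********...
.......*..*
......**.**
.....*.**.*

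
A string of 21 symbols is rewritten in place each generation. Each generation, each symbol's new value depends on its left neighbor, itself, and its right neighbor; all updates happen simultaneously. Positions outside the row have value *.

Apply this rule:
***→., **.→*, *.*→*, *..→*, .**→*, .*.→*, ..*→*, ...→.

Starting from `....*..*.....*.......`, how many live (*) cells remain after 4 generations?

*..******...***.....*
****....**.**.**...**
...**..**********.**.
*.******........*****
count of *: 12

12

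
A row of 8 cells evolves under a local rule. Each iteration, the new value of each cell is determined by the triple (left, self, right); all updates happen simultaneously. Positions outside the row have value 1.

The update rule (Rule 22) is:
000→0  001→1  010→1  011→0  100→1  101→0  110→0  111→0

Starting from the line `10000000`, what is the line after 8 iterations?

00010001

01000001
01100010
00010110
10110000
00001001
10011110
01100000
00010001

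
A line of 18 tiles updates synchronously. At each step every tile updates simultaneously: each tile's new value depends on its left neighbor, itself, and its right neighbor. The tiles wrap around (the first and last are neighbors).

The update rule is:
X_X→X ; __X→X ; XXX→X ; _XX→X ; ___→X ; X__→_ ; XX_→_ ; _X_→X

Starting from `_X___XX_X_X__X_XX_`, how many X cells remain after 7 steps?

XX_XXX_XXXX_XXXX__
X_XXX_XXXX_XXXX__X
_XXX_XXXX_XXXX__XX
XXX_XXXX_XXXX__XX_
XX_XXXX_XXXX__XX_X
X_XXXX_XXXX__XX_XX
_XXXX_XXXX__XX_XXX
count of X: 13

13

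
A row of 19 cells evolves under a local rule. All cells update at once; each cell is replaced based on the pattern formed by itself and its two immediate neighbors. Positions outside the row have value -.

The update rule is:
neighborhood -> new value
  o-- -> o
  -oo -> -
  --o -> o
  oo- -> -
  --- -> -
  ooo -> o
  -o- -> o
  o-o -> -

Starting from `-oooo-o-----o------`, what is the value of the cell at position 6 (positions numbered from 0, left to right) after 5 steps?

-

o-oo--oo---ooo-----
o---oo--o-o-o-o----
oo-o--ooo-o-o-oo---
---ooo-o--o-o---o--
--o-o--oooo-oo-ooo-
position 6 holds -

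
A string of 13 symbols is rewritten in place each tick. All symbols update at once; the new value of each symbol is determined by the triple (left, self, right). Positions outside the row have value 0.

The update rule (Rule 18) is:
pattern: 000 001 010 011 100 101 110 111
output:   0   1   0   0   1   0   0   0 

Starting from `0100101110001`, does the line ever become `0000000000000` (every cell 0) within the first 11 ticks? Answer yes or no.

tick 1: 1011000001010
tick 2: 0000100010001
tick 3: 0001010101010
tick 4: 0010000000001
tick 5: 0101000000010
tick 6: 1000100000101
tick 7: 0101010001000
tick 8: 1000001010100
tick 9: 0100010000010
tick 10: 1010101000101
tick 11: 0000000101000
tick 11 is 0000000101000, still not uniform 0

no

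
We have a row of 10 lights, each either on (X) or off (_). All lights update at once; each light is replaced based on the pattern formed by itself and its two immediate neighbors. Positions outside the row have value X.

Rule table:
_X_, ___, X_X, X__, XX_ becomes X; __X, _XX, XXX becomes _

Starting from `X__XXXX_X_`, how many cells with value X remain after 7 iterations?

XX____XXXX
_XXXX_____
X___XXXXX_
XXX_____XX
__XXXXX___
X_____XXX_
XXXXX___XX
count of X: 7

7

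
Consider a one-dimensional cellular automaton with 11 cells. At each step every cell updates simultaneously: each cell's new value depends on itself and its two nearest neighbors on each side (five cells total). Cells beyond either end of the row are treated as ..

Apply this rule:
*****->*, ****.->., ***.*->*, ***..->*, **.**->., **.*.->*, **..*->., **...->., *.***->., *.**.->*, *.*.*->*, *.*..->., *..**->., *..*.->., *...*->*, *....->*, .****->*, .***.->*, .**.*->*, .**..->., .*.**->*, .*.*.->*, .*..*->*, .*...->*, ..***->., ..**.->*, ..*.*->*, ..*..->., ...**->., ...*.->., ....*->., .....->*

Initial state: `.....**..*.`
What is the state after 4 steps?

..*.**.*.*.

step 1: ***..*....*
step 2: .**...**...
step 3: .*..*.*..**
step 4: ..*.**.*.*.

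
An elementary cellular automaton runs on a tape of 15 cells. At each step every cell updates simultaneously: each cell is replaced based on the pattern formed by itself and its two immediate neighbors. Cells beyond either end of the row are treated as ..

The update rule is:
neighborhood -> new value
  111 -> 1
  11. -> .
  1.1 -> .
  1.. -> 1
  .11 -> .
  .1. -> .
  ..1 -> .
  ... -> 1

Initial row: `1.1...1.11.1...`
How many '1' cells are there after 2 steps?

step 1: ...11.......111
step 2: 11...111111..1.
count of 1: 9

9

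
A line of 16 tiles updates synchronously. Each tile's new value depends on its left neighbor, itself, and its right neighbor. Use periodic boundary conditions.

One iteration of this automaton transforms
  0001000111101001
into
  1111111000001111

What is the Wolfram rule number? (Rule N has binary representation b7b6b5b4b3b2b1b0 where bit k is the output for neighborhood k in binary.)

23

position 8: 111 → 0  (bit 7 = 0)
position 10: 110 → 0  (bit 6 = 0)
position 11: 101 → 0  (bit 5 = 0)
position 0: 100 → 1  (bit 4 = 1)
position 7: 011 → 0  (bit 3 = 0)
position 3: 010 → 1  (bit 2 = 1)
position 2: 001 → 1  (bit 1 = 1)
position 1: 000 → 1  (bit 0 = 1)
bits b7..b0 = 00010111 = 23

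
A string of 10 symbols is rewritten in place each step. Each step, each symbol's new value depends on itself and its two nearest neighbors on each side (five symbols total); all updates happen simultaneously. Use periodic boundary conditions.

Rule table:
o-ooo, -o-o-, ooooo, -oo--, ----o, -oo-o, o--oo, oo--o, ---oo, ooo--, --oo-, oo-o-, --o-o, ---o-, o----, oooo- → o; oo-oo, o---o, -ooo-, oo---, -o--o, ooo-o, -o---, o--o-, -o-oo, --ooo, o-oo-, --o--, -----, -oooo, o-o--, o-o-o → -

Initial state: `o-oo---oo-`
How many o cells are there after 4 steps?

5

step 1: ---o--oooo
step 2: --o--o--oo
step 3: o------ooo
step 4: o-o--oo--o
count of o: 5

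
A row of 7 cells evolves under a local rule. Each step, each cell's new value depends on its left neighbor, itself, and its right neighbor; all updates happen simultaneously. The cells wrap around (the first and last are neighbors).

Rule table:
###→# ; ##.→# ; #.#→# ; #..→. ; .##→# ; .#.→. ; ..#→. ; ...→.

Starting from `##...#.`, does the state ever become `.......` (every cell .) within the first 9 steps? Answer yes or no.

no

##....#
##....#  (fixed point — unchanged through step 9)
step 9 is ##....#, still not uniform .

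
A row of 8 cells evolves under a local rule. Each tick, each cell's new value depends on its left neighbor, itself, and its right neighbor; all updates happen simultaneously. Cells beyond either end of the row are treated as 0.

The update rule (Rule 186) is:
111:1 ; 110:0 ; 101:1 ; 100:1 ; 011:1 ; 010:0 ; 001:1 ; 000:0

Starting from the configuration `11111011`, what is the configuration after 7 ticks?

11110110
11101101
11011010
10110101
01101010
11010101
10101010

10101010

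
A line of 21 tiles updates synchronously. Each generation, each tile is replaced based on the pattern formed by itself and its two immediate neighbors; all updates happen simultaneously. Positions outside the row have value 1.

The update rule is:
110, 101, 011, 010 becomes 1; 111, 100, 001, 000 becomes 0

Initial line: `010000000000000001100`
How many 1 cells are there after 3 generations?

110000000000000001100
010000000000000001100  (repeats generation 0; period 2)
generation 3: 110000000000000001100
count of 1: 4

4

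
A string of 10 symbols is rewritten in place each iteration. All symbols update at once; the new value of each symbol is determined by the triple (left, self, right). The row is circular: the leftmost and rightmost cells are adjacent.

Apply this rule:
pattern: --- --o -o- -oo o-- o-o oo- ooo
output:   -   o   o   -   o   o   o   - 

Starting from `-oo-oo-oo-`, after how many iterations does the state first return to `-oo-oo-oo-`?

o-oo-oo-oo
oo-oo-oo--
-oo-oo-ooo
o-oo-oo--o
oo-oo-ooo-
-oo-oo--oo
o-oo-ooo-o
oo-oo--oo-
-oo-ooo-oo
o-oo--oo-o
oo-ooo-oo-
-oo--oo-oo
o-ooo-oo-o
oo--oo-oo-
-ooo-oo-oo
o--oo-oo-o
ooo-oo-oo-
--oo-oo-oo
oo-oo-oo-o
-oo-oo-oo-

20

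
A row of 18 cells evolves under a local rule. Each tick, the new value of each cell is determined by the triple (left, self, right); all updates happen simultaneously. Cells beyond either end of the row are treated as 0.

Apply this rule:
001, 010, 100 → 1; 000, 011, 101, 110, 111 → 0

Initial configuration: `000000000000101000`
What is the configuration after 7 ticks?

000001110000000111

000000000001101100
000000000010000010
000000000111000111
000000001000101000
000000011101101100
000000100000000010
000001110000000111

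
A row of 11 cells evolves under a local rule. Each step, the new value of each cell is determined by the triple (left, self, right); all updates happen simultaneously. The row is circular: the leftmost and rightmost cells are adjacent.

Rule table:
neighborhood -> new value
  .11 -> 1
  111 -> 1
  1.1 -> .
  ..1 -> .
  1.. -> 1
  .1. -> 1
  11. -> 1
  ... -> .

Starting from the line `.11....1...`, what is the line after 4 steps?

.11111.1111

step 1: .111...11..
step 2: .1111..111.
step 3: .11111.1111
step 4: .11111.1111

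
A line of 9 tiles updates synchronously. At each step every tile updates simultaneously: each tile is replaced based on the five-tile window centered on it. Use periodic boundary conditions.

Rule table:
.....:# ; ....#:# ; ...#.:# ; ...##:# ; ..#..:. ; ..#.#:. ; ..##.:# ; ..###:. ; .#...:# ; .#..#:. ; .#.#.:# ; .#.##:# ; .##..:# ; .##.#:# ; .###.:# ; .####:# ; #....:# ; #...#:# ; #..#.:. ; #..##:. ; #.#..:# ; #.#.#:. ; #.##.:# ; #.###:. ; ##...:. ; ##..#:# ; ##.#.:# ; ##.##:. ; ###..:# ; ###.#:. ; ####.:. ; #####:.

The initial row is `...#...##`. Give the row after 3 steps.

####..###

.##.#####
.##..#...
####..###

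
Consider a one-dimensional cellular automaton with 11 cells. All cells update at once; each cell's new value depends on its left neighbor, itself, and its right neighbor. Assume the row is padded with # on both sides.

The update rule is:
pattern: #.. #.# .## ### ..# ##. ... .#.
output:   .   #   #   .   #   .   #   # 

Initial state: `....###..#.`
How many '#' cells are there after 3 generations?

.####...###
##....###..
...####...#
count of #: 5

5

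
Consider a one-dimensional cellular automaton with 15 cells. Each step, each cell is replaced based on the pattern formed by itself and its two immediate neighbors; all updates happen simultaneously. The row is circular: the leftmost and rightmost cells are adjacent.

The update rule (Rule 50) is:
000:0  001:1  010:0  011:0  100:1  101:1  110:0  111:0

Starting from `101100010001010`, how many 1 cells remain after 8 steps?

8

010010101010101
101101010101010
010010101010101  (repeats step 1; period 2)
step 8: 101101010101010
count of 1: 8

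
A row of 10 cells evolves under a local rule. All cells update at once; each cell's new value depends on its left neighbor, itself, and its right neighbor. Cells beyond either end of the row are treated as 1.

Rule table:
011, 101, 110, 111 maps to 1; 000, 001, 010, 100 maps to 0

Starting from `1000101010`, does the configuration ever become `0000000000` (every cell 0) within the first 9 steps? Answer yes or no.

1000010101
1000001011
1000000111
1000000111  (fixed point — unchanged through step 9)
step 9 is 1000000111, still not uniform 0

no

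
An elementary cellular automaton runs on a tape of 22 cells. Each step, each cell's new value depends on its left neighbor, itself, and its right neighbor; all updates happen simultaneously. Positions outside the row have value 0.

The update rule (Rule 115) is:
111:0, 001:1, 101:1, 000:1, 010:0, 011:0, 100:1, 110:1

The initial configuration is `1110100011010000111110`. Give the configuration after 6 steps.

1010011011000111110110

0011011101101111000011
1101100110110001111101
0110111011011110000110
1011001101100011111011
0101110110111100001101
1010011011000111110110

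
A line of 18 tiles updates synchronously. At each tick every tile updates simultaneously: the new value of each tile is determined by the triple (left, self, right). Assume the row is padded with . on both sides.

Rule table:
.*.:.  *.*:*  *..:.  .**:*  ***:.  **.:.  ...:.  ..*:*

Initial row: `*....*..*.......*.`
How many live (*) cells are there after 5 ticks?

tick 1: ....*..*.......*..
tick 2: ...*..*.......*...
tick 3: ..*..*.......*....
tick 4: .*..*.......*.....
tick 5: *..*.......*......
count of *: 3

3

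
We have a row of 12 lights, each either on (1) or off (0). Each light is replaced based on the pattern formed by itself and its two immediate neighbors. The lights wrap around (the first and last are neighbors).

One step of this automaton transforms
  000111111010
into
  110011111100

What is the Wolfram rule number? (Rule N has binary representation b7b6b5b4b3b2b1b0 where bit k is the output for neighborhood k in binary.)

225

position 4: 111 → 1  (bit 7 = 1)
position 8: 110 → 1  (bit 6 = 1)
position 9: 101 → 1  (bit 5 = 1)
position 11: 100 → 0  (bit 4 = 0)
position 3: 011 → 0  (bit 3 = 0)
position 10: 010 → 0  (bit 2 = 0)
position 2: 001 → 0  (bit 1 = 0)
position 0: 000 → 1  (bit 0 = 1)
bits b7..b0 = 11100001 = 225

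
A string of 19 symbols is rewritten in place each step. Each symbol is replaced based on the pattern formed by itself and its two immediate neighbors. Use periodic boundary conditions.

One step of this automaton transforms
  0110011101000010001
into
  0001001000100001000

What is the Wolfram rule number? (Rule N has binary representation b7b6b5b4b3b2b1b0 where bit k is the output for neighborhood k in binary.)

144

position 6: 111 → 1  (bit 7 = 1)
position 2: 110 → 0  (bit 6 = 0)
position 0: 101 → 0  (bit 5 = 0)
position 3: 100 → 1  (bit 4 = 1)
position 1: 011 → 0  (bit 3 = 0)
position 9: 010 → 0  (bit 2 = 0)
position 4: 001 → 0  (bit 1 = 0)
position 11: 000 → 0  (bit 0 = 0)
bits b7..b0 = 10010000 = 144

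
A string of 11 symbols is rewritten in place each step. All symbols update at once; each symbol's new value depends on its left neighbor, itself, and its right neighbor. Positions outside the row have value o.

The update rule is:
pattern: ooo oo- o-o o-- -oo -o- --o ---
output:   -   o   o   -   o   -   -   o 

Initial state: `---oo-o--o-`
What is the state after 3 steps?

step 1: -o-ooo----o
step 2: o-oo-o-oo-o
step 3: ooooo-ooooo

ooooo-ooooo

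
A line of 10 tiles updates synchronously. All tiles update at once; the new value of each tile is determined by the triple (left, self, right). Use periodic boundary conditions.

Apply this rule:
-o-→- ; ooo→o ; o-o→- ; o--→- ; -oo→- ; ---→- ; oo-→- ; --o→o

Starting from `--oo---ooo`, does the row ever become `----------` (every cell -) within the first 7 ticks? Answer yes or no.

no

tick 1: -o----o-o-
tick 2: o----o----
tick 3: ----o----o
tick 4: ---o----o-
tick 5: --o----o--
tick 6: -o----o---
tick 7: o----o----
tick 7 is o----o----, still not uniform -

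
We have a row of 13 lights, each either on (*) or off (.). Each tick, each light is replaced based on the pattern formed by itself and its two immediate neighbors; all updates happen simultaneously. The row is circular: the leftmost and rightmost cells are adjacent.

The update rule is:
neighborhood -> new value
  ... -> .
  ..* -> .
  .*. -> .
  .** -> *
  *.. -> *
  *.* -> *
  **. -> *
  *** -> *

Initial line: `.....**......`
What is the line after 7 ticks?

*....********

.....***.....
.....****....
.....*****...
.....******..
.....*******.
.....********
*....********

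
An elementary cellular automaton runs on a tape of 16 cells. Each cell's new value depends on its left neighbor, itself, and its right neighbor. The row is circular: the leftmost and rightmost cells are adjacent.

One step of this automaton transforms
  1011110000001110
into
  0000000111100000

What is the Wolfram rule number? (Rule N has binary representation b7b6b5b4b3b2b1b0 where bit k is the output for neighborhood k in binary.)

position 3: 111 → 0  (bit 7 = 0)
position 5: 110 → 0  (bit 6 = 0)
position 1: 101 → 0  (bit 5 = 0)
position 6: 100 → 0  (bit 4 = 0)
position 2: 011 → 0  (bit 3 = 0)
position 0: 010 → 0  (bit 2 = 0)
position 11: 001 → 0  (bit 1 = 0)
position 7: 000 → 1  (bit 0 = 1)
bits b7..b0 = 00000001 = 1

1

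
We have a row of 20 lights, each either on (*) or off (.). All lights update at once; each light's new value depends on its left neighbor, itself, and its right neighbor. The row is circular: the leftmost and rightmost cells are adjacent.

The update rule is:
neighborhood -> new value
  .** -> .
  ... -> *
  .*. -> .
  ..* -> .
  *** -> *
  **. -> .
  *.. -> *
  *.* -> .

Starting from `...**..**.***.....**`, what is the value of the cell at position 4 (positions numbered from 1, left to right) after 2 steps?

**...*.....*.****...
..**..****....**.**.
position 4 holds *

*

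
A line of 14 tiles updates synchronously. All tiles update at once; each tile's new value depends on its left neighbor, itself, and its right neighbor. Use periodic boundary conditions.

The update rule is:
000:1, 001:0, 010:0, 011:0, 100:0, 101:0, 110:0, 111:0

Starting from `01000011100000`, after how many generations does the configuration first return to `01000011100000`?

2

generation 1: 00011000001111
generation 2: 01000011100000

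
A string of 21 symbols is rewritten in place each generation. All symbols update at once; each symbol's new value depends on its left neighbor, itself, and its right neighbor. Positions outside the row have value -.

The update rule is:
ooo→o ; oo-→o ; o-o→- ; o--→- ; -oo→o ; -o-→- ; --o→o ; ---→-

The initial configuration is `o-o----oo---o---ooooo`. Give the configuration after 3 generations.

------ooo--o---oooooo
-----oooo-o---ooooooo
----ooooo----oooooooo

----ooooo----oooooooo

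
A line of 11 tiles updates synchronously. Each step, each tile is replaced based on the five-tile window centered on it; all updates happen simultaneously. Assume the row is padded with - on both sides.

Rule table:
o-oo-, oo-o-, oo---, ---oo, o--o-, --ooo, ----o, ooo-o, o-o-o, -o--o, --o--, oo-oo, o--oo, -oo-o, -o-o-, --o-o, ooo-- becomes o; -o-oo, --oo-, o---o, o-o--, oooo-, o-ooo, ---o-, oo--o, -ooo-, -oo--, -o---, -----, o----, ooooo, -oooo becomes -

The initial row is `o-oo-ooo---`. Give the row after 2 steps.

o-ooo--oo--
o---o-o--o-

o---o-o--o-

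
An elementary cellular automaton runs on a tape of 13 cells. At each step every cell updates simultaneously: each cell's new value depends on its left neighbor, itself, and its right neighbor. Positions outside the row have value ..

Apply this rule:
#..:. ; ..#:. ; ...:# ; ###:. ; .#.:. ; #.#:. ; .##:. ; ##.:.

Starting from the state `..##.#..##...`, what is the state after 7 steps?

step 1: #..........##
step 2: ..########...
step 3: #..........##  (repeats step 1; period 2)
step 7: #..........##

#..........##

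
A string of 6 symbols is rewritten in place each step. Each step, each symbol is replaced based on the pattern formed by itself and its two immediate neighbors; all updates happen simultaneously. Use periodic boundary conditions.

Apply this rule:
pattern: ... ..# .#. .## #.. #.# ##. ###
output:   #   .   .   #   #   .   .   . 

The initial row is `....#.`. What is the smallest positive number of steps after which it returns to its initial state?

15

###..#
...#.#
##....
#.###.
..#...
#..###
.#.#..
....##
###.#.
#.....
.####.
.#...#
..##..
#.#.##
....#.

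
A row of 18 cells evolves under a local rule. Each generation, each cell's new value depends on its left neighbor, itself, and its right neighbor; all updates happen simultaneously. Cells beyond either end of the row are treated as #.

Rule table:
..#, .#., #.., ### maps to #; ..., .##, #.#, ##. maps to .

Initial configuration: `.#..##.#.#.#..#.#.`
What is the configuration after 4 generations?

##..##..#.#.##.#..

generation 1: .###...#.#.####.#.
generation 2: ..#.#.##.#..##..#.
generation 3: ###.#....###..###.
generation 4: ##..##..#.#.##.#..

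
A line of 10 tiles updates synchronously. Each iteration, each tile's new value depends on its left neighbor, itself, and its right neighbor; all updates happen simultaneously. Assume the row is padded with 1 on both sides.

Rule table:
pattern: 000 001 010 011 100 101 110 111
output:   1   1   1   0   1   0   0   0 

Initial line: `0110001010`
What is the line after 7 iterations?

iteration 1: 0001111010
iteration 2: 1110000010
iteration 3: 0001111110
iteration 4: 1110000000
iteration 5: 0001111111
iteration 6: 1110000000  (repeats iteration 4; period 2)
iteration 7: 0001111111

0001111111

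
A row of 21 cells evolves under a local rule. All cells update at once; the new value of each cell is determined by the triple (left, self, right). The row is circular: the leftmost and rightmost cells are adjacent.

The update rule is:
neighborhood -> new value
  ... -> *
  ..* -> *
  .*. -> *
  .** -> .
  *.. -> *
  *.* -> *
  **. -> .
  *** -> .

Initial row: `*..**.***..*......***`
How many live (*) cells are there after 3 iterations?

iteration 1: .**..*...*********...
iteration 2: *..******.........***
iteration 3: .**......*********...
count of *: 11

11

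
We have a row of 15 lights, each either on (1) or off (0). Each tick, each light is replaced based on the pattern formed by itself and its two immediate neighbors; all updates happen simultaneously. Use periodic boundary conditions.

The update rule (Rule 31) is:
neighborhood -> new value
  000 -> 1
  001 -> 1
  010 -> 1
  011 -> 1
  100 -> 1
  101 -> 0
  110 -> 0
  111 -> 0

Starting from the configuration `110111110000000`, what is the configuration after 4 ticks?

001111111100000

tick 1: 100100001111111
tick 2: 011111111000000
tick 3: 110000000111111
tick 4: 001111111100000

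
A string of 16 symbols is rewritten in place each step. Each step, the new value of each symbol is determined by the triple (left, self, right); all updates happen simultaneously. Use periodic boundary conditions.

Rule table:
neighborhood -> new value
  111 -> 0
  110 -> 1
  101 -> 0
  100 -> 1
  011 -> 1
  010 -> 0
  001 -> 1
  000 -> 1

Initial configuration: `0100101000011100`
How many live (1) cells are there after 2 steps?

1011000111110111
1011111100010100
count of 1: 9

9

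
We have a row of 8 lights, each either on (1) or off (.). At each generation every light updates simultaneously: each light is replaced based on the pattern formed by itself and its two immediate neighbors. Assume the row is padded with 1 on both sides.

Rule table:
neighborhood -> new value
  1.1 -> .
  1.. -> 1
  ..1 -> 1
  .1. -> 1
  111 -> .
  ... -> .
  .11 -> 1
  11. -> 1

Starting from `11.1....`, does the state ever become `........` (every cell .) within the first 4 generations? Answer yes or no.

no

.1.11..1
.1.11111
.1.1....
.1.11..1
generation 4 is .1.11..1, still not uniform .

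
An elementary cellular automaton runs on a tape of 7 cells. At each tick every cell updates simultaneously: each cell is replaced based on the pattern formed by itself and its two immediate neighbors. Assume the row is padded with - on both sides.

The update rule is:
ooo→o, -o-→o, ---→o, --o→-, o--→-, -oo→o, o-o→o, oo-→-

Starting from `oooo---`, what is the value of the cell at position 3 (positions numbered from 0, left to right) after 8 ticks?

tick 1: ooo--oo
tick 2: oo---o-
tick 3: o--o-o-
tick 4: o--ooo-
tick 5: o--oo--
tick 6: o--o--o
tick 7: o--o--o  (fixed point — unchanged through tick 8)
position 3 holds o

o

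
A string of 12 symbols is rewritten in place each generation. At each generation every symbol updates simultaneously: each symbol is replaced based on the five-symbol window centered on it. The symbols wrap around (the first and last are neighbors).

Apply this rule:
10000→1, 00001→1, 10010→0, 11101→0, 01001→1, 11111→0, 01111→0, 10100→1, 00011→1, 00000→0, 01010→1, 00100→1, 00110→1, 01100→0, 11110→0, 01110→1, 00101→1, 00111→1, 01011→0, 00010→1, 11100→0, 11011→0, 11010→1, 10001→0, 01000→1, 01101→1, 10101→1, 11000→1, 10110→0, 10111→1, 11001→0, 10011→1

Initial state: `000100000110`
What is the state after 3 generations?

110001110001

generation 1: 111111011101
generation 2: 000000011001
generation 3: 110001110001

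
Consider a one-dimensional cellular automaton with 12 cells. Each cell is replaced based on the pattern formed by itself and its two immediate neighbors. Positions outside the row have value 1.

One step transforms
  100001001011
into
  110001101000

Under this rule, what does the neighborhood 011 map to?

At position 10 the neighborhood is 011; the next row has 0 there.

0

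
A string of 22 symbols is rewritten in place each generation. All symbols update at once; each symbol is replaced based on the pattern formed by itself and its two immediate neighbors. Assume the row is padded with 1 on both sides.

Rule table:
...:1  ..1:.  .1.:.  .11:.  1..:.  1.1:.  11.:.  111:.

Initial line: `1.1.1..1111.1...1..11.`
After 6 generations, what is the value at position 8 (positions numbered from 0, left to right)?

..............1.......
.111111111111...11111.
..............1.......  (repeats generation 1; period 2)
generation 6: .111111111111...11111.
position 8 holds 1

1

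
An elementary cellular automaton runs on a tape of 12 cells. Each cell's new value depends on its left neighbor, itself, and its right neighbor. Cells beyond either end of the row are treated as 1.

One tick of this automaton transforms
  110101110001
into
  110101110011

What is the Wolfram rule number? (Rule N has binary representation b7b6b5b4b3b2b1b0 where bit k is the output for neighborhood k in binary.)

206

position 0: 111 → 1  (bit 7 = 1)
position 1: 110 → 1  (bit 6 = 1)
position 2: 101 → 0  (bit 5 = 0)
position 8: 100 → 0  (bit 4 = 0)
position 5: 011 → 1  (bit 3 = 1)
position 3: 010 → 1  (bit 2 = 1)
position 10: 001 → 1  (bit 1 = 1)
position 9: 000 → 0  (bit 0 = 0)
bits b7..b0 = 11001110 = 206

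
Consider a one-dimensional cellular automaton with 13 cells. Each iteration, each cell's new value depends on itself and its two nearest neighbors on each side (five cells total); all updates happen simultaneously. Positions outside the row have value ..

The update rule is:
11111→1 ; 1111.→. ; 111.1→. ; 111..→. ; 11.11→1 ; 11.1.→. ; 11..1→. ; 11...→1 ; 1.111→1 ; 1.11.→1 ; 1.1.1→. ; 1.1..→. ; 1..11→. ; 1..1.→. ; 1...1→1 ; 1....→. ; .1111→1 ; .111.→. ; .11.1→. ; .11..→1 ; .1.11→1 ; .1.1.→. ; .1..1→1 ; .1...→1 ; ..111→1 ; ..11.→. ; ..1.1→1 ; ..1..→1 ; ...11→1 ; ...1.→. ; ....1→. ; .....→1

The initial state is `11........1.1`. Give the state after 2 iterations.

.11.1111..1..
1..111....11.

1..111....11.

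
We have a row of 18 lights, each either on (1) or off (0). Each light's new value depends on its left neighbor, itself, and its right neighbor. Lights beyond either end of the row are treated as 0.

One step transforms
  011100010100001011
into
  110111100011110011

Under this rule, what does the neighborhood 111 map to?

At position 2 the neighborhood is 111; the next row has 0 there.

0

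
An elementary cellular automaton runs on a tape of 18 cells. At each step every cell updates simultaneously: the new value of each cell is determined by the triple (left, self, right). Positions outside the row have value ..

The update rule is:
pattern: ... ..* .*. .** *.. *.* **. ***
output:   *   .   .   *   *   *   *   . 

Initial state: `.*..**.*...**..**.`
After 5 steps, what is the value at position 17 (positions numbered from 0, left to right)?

step 1: ..*.***.**.***.***
step 2: *..**.******.***.*
step 3: .*.****....***.**.
step 4: ..**..****.*.*****
step 5: *.***.*..**.**...*
position 17 holds *

*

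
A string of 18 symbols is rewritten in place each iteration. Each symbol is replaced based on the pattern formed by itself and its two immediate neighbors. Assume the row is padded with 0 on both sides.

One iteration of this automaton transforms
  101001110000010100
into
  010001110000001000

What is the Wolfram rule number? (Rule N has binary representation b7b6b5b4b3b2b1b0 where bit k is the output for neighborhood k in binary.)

position 6: 111 → 1  (bit 7 = 1)
position 7: 110 → 1  (bit 6 = 1)
position 1: 101 → 1  (bit 5 = 1)
position 3: 100 → 0  (bit 4 = 0)
position 5: 011 → 1  (bit 3 = 1)
position 0: 010 → 0  (bit 2 = 0)
position 4: 001 → 0  (bit 1 = 0)
position 9: 000 → 0  (bit 0 = 0)
bits b7..b0 = 11101000 = 232

232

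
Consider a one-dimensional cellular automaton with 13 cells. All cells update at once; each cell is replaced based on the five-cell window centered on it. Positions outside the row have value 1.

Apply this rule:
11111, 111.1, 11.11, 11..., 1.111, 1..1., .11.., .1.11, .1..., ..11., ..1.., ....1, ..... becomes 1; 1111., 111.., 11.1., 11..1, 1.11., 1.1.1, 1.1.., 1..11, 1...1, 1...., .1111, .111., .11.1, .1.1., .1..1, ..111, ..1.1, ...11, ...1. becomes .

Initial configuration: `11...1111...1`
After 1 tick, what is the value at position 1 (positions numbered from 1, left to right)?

.

..1......1...
position 1 holds .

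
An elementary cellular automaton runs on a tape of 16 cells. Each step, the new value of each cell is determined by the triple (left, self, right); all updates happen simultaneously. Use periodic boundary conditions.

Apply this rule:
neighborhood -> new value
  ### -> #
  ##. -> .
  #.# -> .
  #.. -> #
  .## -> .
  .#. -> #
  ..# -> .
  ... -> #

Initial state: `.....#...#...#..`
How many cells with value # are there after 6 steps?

####.###.###.###
###...#...#...##
##.##.###.###..#
#......#...#.#..
######.###.#.##.
.####...#..#....
count of #: 6

6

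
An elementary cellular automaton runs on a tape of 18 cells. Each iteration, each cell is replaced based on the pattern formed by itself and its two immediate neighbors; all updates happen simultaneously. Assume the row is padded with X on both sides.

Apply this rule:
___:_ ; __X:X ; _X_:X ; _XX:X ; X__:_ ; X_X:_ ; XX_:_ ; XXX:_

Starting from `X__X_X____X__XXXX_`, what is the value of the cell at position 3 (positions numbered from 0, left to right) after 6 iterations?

X

__XX_X___XX_XX____
_XX__X__XX__X____X
_X__XX_XX__XX___XX
_X_XX__X__XX___XX_
_X_X__XX_XX___XX__
_X_X_XX__X___XX__X
position 3 holds X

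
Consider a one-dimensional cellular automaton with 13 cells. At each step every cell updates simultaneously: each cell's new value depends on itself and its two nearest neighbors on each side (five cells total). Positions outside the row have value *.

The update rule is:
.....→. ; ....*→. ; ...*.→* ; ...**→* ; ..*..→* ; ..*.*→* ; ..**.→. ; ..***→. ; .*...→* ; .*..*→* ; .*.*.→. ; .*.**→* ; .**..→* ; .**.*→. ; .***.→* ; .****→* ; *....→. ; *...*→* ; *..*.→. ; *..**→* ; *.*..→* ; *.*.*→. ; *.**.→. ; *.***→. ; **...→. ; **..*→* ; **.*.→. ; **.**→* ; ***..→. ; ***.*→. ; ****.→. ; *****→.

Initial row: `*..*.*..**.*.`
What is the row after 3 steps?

...**.**..***

.*.*.***....*
....*.*....*.
...**.**..***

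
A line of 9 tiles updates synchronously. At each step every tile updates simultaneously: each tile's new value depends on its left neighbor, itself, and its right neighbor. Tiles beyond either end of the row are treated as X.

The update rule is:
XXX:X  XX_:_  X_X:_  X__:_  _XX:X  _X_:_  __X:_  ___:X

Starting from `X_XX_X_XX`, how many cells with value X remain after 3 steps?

step 1: __X____XX
step 2: ____XX_XX
step 3: _XX_X__XX
count of X: 5

5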